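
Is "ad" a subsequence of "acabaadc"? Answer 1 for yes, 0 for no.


Check if "ad" is a subsequence of "acabaadc"
Greedy scan:
  Position 0 ('a'): matches sub[0] = 'a'
  Position 1 ('c'): no match needed
  Position 2 ('a'): no match needed
  Position 3 ('b'): no match needed
  Position 4 ('a'): no match needed
  Position 5 ('a'): no match needed
  Position 6 ('d'): matches sub[1] = 'd'
  Position 7 ('c'): no match needed
All 2 characters matched => is a subsequence

1


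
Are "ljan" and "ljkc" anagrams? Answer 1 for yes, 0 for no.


Strings: "ljan", "ljkc"
Sorted first:  ajln
Sorted second: cjkl
Differ at position 0: 'a' vs 'c' => not anagrams

0


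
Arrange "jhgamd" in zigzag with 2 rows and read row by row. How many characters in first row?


Zigzag "jhgamd" into 2 rows:
Placing characters:
  'j' => row 0
  'h' => row 1
  'g' => row 0
  'a' => row 1
  'm' => row 0
  'd' => row 1
Rows:
  Row 0: "jgm"
  Row 1: "had"
First row length: 3

3


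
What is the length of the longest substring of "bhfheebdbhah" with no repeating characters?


Input: "bhfheebdbhah"
Sliding window (track last position of each char):
  Position 0 ('b'): window [0,0] length 1 -- new best
  Position 1 ('h'): window [0,1] length 2 -- new best
  Position 2 ('f'): window [0,2] length 3 -- new best
  Position 3 ('h'): repeat (last at 1), move window start to 2
  Position 3 ('h'): window [2,3] length 2
  Position 4 ('e'): window [2,4] length 3
  Position 5 ('e'): repeat (last at 4), move window start to 5
  Position 5 ('e'): window [5,5] length 1
  Position 6 ('b'): window [5,6] length 2
  Position 7 ('d'): window [5,7] length 3
  Position 8 ('b'): repeat (last at 6), move window start to 7
  Position 8 ('b'): window [7,8] length 2
  Position 9 ('h'): window [7,9] length 3
  Position 10 ('a'): window [7,10] length 4 -- new best
  Position 11 ('h'): repeat (last at 9), move window start to 10
  Position 11 ('h'): window [10,11] length 2
Longest substring with no repeats: "dbha" with length 4

4


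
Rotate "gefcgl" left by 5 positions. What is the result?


Input: "gefcgl", rotate left by 5
First 5 characters: "gefcg"
Remaining characters: "l"
Concatenate remaining + first: "l" + "gefcg" = "lgefcg"

lgefcg


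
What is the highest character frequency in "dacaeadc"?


Input: dacaeadc
Character counts:
  'a': 3
  'c': 2
  'd': 2
  'e': 1
Maximum frequency: 3

3


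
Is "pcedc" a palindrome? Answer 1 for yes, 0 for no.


Input: pcedc
Reversed: cdecp
  Compare pos 0 ('p') with pos 4 ('c'): MISMATCH
  Compare pos 1 ('c') with pos 3 ('d'): MISMATCH
Result: not a palindrome

0


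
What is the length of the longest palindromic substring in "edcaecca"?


Input: "edcaecca"
Checking substrings for palindromes:
  [5:7] "cc" (len 2) => palindrome
Longest palindromic substring: "cc" with length 2

2


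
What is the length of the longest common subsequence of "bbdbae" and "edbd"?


LCS of "bbdbae" and "edbd"
DP table:
           e    d    b    d
      0    0    0    0    0
  b   0    0    0    1    1
  b   0    0    0    1    1
  d   0    0    1    1    2
  b   0    0    1    2    2
  a   0    0    1    2    2
  e   0    1    1    2    2
LCS length = dp[6][4] = 2

2


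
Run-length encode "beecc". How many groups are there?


Input: beecc
Scanning for consecutive runs:
  Group 1: 'b' x 1 (positions 0-0)
  Group 2: 'e' x 2 (positions 1-2)
  Group 3: 'c' x 2 (positions 3-4)
Total groups: 3

3


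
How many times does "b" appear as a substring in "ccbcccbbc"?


Searching for "b" in "ccbcccbbc"
Scanning each position:
  Position 0: "c" => no
  Position 1: "c" => no
  Position 2: "b" => MATCH
  Position 3: "c" => no
  Position 4: "c" => no
  Position 5: "c" => no
  Position 6: "b" => MATCH
  Position 7: "b" => MATCH
  Position 8: "c" => no
Total occurrences: 3

3


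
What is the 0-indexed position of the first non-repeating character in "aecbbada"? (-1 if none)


Input: aecbbada
Character frequencies:
  'a': 3
  'b': 2
  'c': 1
  'd': 1
  'e': 1
Scanning left to right for freq == 1:
  Position 0 ('a'): freq=3, skip
  Position 1 ('e'): unique! => answer = 1

1


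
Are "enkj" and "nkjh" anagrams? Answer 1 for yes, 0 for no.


Strings: "enkj", "nkjh"
Sorted first:  ejkn
Sorted second: hjkn
Differ at position 0: 'e' vs 'h' => not anagrams

0


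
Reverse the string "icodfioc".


Input: icodfioc
Reading characters right to left:
  Position 7: 'c'
  Position 6: 'o'
  Position 5: 'i'
  Position 4: 'f'
  Position 3: 'd'
  Position 2: 'o'
  Position 1: 'c'
  Position 0: 'i'
Reversed: coifdoci

coifdoci


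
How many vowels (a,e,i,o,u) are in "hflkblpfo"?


Input: hflkblpfo
Checking each character:
  'h' at position 0: consonant
  'f' at position 1: consonant
  'l' at position 2: consonant
  'k' at position 3: consonant
  'b' at position 4: consonant
  'l' at position 5: consonant
  'p' at position 6: consonant
  'f' at position 7: consonant
  'o' at position 8: vowel (running total: 1)
Total vowels: 1

1


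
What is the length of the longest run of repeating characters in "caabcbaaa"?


Input: "caabcbaaa"
Scanning for longest run:
  Position 1 ('a'): new char, reset run to 1
  Position 2 ('a'): continues run of 'a', length=2
  Position 3 ('b'): new char, reset run to 1
  Position 4 ('c'): new char, reset run to 1
  Position 5 ('b'): new char, reset run to 1
  Position 6 ('a'): new char, reset run to 1
  Position 7 ('a'): continues run of 'a', length=2
  Position 8 ('a'): continues run of 'a', length=3
Longest run: 'a' with length 3

3


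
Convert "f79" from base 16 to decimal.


Input: "f79" in base 16
Positional expansion:
  Digit 'f' (value 15) x 16^2 = 3840
  Digit '7' (value 7) x 16^1 = 112
  Digit '9' (value 9) x 16^0 = 9
Sum = 3961

3961


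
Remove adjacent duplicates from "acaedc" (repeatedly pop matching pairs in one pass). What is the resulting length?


Input: acaedc
Stack-based adjacent duplicate removal:
  Read 'a': push. Stack: a
  Read 'c': push. Stack: ac
  Read 'a': push. Stack: aca
  Read 'e': push. Stack: acae
  Read 'd': push. Stack: acaed
  Read 'c': push. Stack: acaedc
Final stack: "acaedc" (length 6)

6


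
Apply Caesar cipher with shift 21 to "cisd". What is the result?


Caesar cipher: shift "cisd" by 21
  'c' (pos 2) + 21 = pos 23 = 'x'
  'i' (pos 8) + 21 = pos 3 = 'd'
  's' (pos 18) + 21 = pos 13 = 'n'
  'd' (pos 3) + 21 = pos 24 = 'y'
Result: xdny

xdny


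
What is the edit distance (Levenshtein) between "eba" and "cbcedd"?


Computing edit distance: "eba" -> "cbcedd"
DP table:
           c    b    c    e    d    d
      0    1    2    3    4    5    6
  e   1    1    2    3    3    4    5
  b   2    2    1    2    3    4    5
  a   3    3    2    2    3    4    5
Edit distance = dp[3][6] = 5

5


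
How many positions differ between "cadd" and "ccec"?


Comparing "cadd" and "ccec" position by position:
  Position 0: 'c' vs 'c' => same
  Position 1: 'a' vs 'c' => DIFFER
  Position 2: 'd' vs 'e' => DIFFER
  Position 3: 'd' vs 'c' => DIFFER
Positions that differ: 3

3


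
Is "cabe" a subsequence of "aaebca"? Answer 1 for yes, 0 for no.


Check if "cabe" is a subsequence of "aaebca"
Greedy scan:
  Position 0 ('a'): no match needed
  Position 1 ('a'): no match needed
  Position 2 ('e'): no match needed
  Position 3 ('b'): no match needed
  Position 4 ('c'): matches sub[0] = 'c'
  Position 5 ('a'): matches sub[1] = 'a'
Only matched 2/4 characters => not a subsequence

0


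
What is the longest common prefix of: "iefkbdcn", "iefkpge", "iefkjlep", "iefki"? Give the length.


Words: iefkbdcn, iefkpge, iefkjlep, iefki
  Position 0: all 'i' => match
  Position 1: all 'e' => match
  Position 2: all 'f' => match
  Position 3: all 'k' => match
  Position 4: ('b', 'p', 'j', 'i') => mismatch, stop
LCP = "iefk" (length 4)

4


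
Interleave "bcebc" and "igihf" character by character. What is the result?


Interleaving "bcebc" and "igihf":
  Position 0: 'b' from first, 'i' from second => "bi"
  Position 1: 'c' from first, 'g' from second => "cg"
  Position 2: 'e' from first, 'i' from second => "ei"
  Position 3: 'b' from first, 'h' from second => "bh"
  Position 4: 'c' from first, 'f' from second => "cf"
Result: bicgeibhcf

bicgeibhcf


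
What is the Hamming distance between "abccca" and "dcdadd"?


Comparing "abccca" and "dcdadd" position by position:
  Position 0: 'a' vs 'd' => differ
  Position 1: 'b' vs 'c' => differ
  Position 2: 'c' vs 'd' => differ
  Position 3: 'c' vs 'a' => differ
  Position 4: 'c' vs 'd' => differ
  Position 5: 'a' vs 'd' => differ
Total differences (Hamming distance): 6

6


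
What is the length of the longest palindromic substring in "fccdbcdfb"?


Input: "fccdbcdfb"
Checking substrings for palindromes:
  [1:3] "cc" (len 2) => palindrome
Longest palindromic substring: "cc" with length 2

2


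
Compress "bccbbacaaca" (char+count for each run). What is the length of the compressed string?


Input: bccbbacaaca
Runs:
  'b' x 1 => "b1"
  'c' x 2 => "c2"
  'b' x 2 => "b2"
  'a' x 1 => "a1"
  'c' x 1 => "c1"
  'a' x 2 => "a2"
  'c' x 1 => "c1"
  'a' x 1 => "a1"
Compressed: "b1c2b2a1c1a2c1a1"
Compressed length: 16

16


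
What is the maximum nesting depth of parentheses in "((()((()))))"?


Input: "((()((()))))"
Tracking depth:
  Position 0 '(': depth becomes 1
  Position 1 '(': depth becomes 2
  Position 2 '(': depth becomes 3
  Position 3 ')': depth becomes 2
  Position 4 '(': depth becomes 3
  Position 5 '(': depth becomes 4
  Position 6 '(': depth becomes 5
  Position 7 ')': depth becomes 4
  Position 8 ')': depth becomes 3
  Position 9 ')': depth becomes 2
  Position 10 ')': depth becomes 1
  Position 11 ')': depth becomes 0
Maximum depth reached: 5

5


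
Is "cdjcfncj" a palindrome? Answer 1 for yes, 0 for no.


Input: cdjcfncj
Reversed: jcnfcjdc
  Compare pos 0 ('c') with pos 7 ('j'): MISMATCH
  Compare pos 1 ('d') with pos 6 ('c'): MISMATCH
  Compare pos 2 ('j') with pos 5 ('n'): MISMATCH
  Compare pos 3 ('c') with pos 4 ('f'): MISMATCH
Result: not a palindrome

0


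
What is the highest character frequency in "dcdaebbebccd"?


Input: dcdaebbebccd
Character counts:
  'a': 1
  'b': 3
  'c': 3
  'd': 3
  'e': 2
Maximum frequency: 3

3


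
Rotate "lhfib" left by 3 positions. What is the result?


Input: "lhfib", rotate left by 3
First 3 characters: "lhf"
Remaining characters: "ib"
Concatenate remaining + first: "ib" + "lhf" = "iblhf"

iblhf


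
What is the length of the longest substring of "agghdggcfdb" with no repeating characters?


Input: "agghdggcfdb"
Sliding window (track last position of each char):
  Position 0 ('a'): window [0,0] length 1 -- new best
  Position 1 ('g'): window [0,1] length 2 -- new best
  Position 2 ('g'): repeat (last at 1), move window start to 2
  Position 2 ('g'): window [2,2] length 1
  Position 3 ('h'): window [2,3] length 2
  Position 4 ('d'): window [2,4] length 3 -- new best
  Position 5 ('g'): repeat (last at 2), move window start to 3
  Position 5 ('g'): window [3,5] length 3
  Position 6 ('g'): repeat (last at 5), move window start to 6
  Position 6 ('g'): window [6,6] length 1
  Position 7 ('c'): window [6,7] length 2
  Position 8 ('f'): window [6,8] length 3
  Position 9 ('d'): window [6,9] length 4 -- new best
  Position 10 ('b'): window [6,10] length 5 -- new best
Longest substring with no repeats: "gcfdb" with length 5

5


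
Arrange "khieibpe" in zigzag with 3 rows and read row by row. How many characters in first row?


Zigzag "khieibpe" into 3 rows:
Placing characters:
  'k' => row 0
  'h' => row 1
  'i' => row 2
  'e' => row 1
  'i' => row 0
  'b' => row 1
  'p' => row 2
  'e' => row 1
Rows:
  Row 0: "ki"
  Row 1: "hebe"
  Row 2: "ip"
First row length: 2

2


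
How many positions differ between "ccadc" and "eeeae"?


Comparing "ccadc" and "eeeae" position by position:
  Position 0: 'c' vs 'e' => DIFFER
  Position 1: 'c' vs 'e' => DIFFER
  Position 2: 'a' vs 'e' => DIFFER
  Position 3: 'd' vs 'a' => DIFFER
  Position 4: 'c' vs 'e' => DIFFER
Positions that differ: 5

5


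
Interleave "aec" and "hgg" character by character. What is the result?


Interleaving "aec" and "hgg":
  Position 0: 'a' from first, 'h' from second => "ah"
  Position 1: 'e' from first, 'g' from second => "eg"
  Position 2: 'c' from first, 'g' from second => "cg"
Result: ahegcg

ahegcg


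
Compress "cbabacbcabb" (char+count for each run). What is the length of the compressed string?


Input: cbabacbcabb
Runs:
  'c' x 1 => "c1"
  'b' x 1 => "b1"
  'a' x 1 => "a1"
  'b' x 1 => "b1"
  'a' x 1 => "a1"
  'c' x 1 => "c1"
  'b' x 1 => "b1"
  'c' x 1 => "c1"
  'a' x 1 => "a1"
  'b' x 2 => "b2"
Compressed: "c1b1a1b1a1c1b1c1a1b2"
Compressed length: 20

20


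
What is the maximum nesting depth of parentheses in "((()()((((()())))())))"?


Input: "((()()((((()())))())))"
Tracking depth:
  Position 0 '(': depth becomes 1
  Position 1 '(': depth becomes 2
  Position 2 '(': depth becomes 3
  Position 3 ')': depth becomes 2
  Position 4 '(': depth becomes 3
  Position 5 ')': depth becomes 2
  Position 6 '(': depth becomes 3
  Position 7 '(': depth becomes 4
  Position 8 '(': depth becomes 5
  Position 9 '(': depth becomes 6
  Position 10 '(': depth becomes 7
  Position 11 ')': depth becomes 6
  Position 12 '(': depth becomes 7
  Position 13 ')': depth becomes 6
  Position 14 ')': depth becomes 5
  Position 15 ')': depth becomes 4
  Position 16 ')': depth becomes 3
  Position 17 '(': depth becomes 4
  Position 18 ')': depth becomes 3
  Position 19 ')': depth becomes 2
  Position 20 ')': depth becomes 1
  Position 21 ')': depth becomes 0
Maximum depth reached: 7

7


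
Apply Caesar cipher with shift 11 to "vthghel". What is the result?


Caesar cipher: shift "vthghel" by 11
  'v' (pos 21) + 11 = pos 6 = 'g'
  't' (pos 19) + 11 = pos 4 = 'e'
  'h' (pos 7) + 11 = pos 18 = 's'
  'g' (pos 6) + 11 = pos 17 = 'r'
  'h' (pos 7) + 11 = pos 18 = 's'
  'e' (pos 4) + 11 = pos 15 = 'p'
  'l' (pos 11) + 11 = pos 22 = 'w'
Result: gesrspw

gesrspw


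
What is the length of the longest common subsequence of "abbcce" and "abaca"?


LCS of "abbcce" and "abaca"
DP table:
           a    b    a    c    a
      0    0    0    0    0    0
  a   0    1    1    1    1    1
  b   0    1    2    2    2    2
  b   0    1    2    2    2    2
  c   0    1    2    2    3    3
  c   0    1    2    2    3    3
  e   0    1    2    2    3    3
LCS length = dp[6][5] = 3

3


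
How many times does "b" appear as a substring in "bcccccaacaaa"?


Searching for "b" in "bcccccaacaaa"
Scanning each position:
  Position 0: "b" => MATCH
  Position 1: "c" => no
  Position 2: "c" => no
  Position 3: "c" => no
  Position 4: "c" => no
  Position 5: "c" => no
  Position 6: "a" => no
  Position 7: "a" => no
  Position 8: "c" => no
  Position 9: "a" => no
  Position 10: "a" => no
  Position 11: "a" => no
Total occurrences: 1

1


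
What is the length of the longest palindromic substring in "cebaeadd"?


Input: "cebaeadd"
Checking substrings for palindromes:
  [3:6] "aea" (len 3) => palindrome
  [6:8] "dd" (len 2) => palindrome
Longest palindromic substring: "aea" with length 3

3


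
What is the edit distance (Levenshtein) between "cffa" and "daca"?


Computing edit distance: "cffa" -> "daca"
DP table:
           d    a    c    a
      0    1    2    3    4
  c   1    1    2    2    3
  f   2    2    2    3    3
  f   3    3    3    3    4
  a   4    4    3    4    3
Edit distance = dp[4][4] = 3

3


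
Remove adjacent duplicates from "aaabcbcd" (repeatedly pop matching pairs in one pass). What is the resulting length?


Input: aaabcbcd
Stack-based adjacent duplicate removal:
  Read 'a': push. Stack: a
  Read 'a': matches stack top 'a' => pop. Stack: (empty)
  Read 'a': push. Stack: a
  Read 'b': push. Stack: ab
  Read 'c': push. Stack: abc
  Read 'b': push. Stack: abcb
  Read 'c': push. Stack: abcbc
  Read 'd': push. Stack: abcbcd
Final stack: "abcbcd" (length 6)

6


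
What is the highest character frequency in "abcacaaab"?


Input: abcacaaab
Character counts:
  'a': 5
  'b': 2
  'c': 2
Maximum frequency: 5

5


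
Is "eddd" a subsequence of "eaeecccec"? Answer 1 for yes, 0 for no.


Check if "eddd" is a subsequence of "eaeecccec"
Greedy scan:
  Position 0 ('e'): matches sub[0] = 'e'
  Position 1 ('a'): no match needed
  Position 2 ('e'): no match needed
  Position 3 ('e'): no match needed
  Position 4 ('c'): no match needed
  Position 5 ('c'): no match needed
  Position 6 ('c'): no match needed
  Position 7 ('e'): no match needed
  Position 8 ('c'): no match needed
Only matched 1/4 characters => not a subsequence

0


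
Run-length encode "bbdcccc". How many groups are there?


Input: bbdcccc
Scanning for consecutive runs:
  Group 1: 'b' x 2 (positions 0-1)
  Group 2: 'd' x 1 (positions 2-2)
  Group 3: 'c' x 4 (positions 3-6)
Total groups: 3

3


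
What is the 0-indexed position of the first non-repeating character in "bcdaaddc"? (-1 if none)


Input: bcdaaddc
Character frequencies:
  'a': 2
  'b': 1
  'c': 2
  'd': 3
Scanning left to right for freq == 1:
  Position 0 ('b'): unique! => answer = 0

0


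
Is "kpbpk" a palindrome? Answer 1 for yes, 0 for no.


Input: kpbpk
Reversed: kpbpk
  Compare pos 0 ('k') with pos 4 ('k'): match
  Compare pos 1 ('p') with pos 3 ('p'): match
Result: palindrome

1


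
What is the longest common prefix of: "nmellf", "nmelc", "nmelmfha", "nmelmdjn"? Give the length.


Words: nmellf, nmelc, nmelmfha, nmelmdjn
  Position 0: all 'n' => match
  Position 1: all 'm' => match
  Position 2: all 'e' => match
  Position 3: all 'l' => match
  Position 4: ('l', 'c', 'm', 'm') => mismatch, stop
LCP = "nmel" (length 4)

4


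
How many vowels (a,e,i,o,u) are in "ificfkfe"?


Input: ificfkfe
Checking each character:
  'i' at position 0: vowel (running total: 1)
  'f' at position 1: consonant
  'i' at position 2: vowel (running total: 2)
  'c' at position 3: consonant
  'f' at position 4: consonant
  'k' at position 5: consonant
  'f' at position 6: consonant
  'e' at position 7: vowel (running total: 3)
Total vowels: 3

3


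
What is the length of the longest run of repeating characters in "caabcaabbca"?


Input: "caabcaabbca"
Scanning for longest run:
  Position 1 ('a'): new char, reset run to 1
  Position 2 ('a'): continues run of 'a', length=2
  Position 3 ('b'): new char, reset run to 1
  Position 4 ('c'): new char, reset run to 1
  Position 5 ('a'): new char, reset run to 1
  Position 6 ('a'): continues run of 'a', length=2
  Position 7 ('b'): new char, reset run to 1
  Position 8 ('b'): continues run of 'b', length=2
  Position 9 ('c'): new char, reset run to 1
  Position 10 ('a'): new char, reset run to 1
Longest run: 'a' with length 2

2


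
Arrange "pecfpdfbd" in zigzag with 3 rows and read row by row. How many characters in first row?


Zigzag "pecfpdfbd" into 3 rows:
Placing characters:
  'p' => row 0
  'e' => row 1
  'c' => row 2
  'f' => row 1
  'p' => row 0
  'd' => row 1
  'f' => row 2
  'b' => row 1
  'd' => row 0
Rows:
  Row 0: "ppd"
  Row 1: "efdb"
  Row 2: "cf"
First row length: 3

3


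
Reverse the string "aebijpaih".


Input: aebijpaih
Reading characters right to left:
  Position 8: 'h'
  Position 7: 'i'
  Position 6: 'a'
  Position 5: 'p'
  Position 4: 'j'
  Position 3: 'i'
  Position 2: 'b'
  Position 1: 'e'
  Position 0: 'a'
Reversed: hiapjibea

hiapjibea


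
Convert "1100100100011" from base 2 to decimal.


Input: "1100100100011" in base 2
Positional expansion:
  Digit '1' (value 1) x 2^12 = 4096
  Digit '1' (value 1) x 2^11 = 2048
  Digit '0' (value 0) x 2^10 = 0
  Digit '0' (value 0) x 2^9 = 0
  Digit '1' (value 1) x 2^8 = 256
  Digit '0' (value 0) x 2^7 = 0
  Digit '0' (value 0) x 2^6 = 0
  Digit '1' (value 1) x 2^5 = 32
  Digit '0' (value 0) x 2^4 = 0
  Digit '0' (value 0) x 2^3 = 0
  Digit '0' (value 0) x 2^2 = 0
  Digit '1' (value 1) x 2^1 = 2
  Digit '1' (value 1) x 2^0 = 1
Sum = 6435

6435


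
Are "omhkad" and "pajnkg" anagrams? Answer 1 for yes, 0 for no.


Strings: "omhkad", "pajnkg"
Sorted first:  adhkmo
Sorted second: agjknp
Differ at position 1: 'd' vs 'g' => not anagrams

0


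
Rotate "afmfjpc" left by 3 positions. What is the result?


Input: "afmfjpc", rotate left by 3
First 3 characters: "afm"
Remaining characters: "fjpc"
Concatenate remaining + first: "fjpc" + "afm" = "fjpcafm"

fjpcafm


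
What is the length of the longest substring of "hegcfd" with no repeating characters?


Input: "hegcfd"
Sliding window (track last position of each char):
  Position 0 ('h'): window [0,0] length 1 -- new best
  Position 1 ('e'): window [0,1] length 2 -- new best
  Position 2 ('g'): window [0,2] length 3 -- new best
  Position 3 ('c'): window [0,3] length 4 -- new best
  Position 4 ('f'): window [0,4] length 5 -- new best
  Position 5 ('d'): window [0,5] length 6 -- new best
Longest substring with no repeats: "hegcfd" with length 6

6


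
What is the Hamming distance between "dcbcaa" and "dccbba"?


Comparing "dcbcaa" and "dccbba" position by position:
  Position 0: 'd' vs 'd' => same
  Position 1: 'c' vs 'c' => same
  Position 2: 'b' vs 'c' => differ
  Position 3: 'c' vs 'b' => differ
  Position 4: 'a' vs 'b' => differ
  Position 5: 'a' vs 'a' => same
Total differences (Hamming distance): 3

3


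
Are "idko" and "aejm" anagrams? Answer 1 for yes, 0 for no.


Strings: "idko", "aejm"
Sorted first:  diko
Sorted second: aejm
Differ at position 0: 'd' vs 'a' => not anagrams

0


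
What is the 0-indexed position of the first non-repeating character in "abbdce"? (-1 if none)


Input: abbdce
Character frequencies:
  'a': 1
  'b': 2
  'c': 1
  'd': 1
  'e': 1
Scanning left to right for freq == 1:
  Position 0 ('a'): unique! => answer = 0

0


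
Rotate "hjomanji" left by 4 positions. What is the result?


Input: "hjomanji", rotate left by 4
First 4 characters: "hjom"
Remaining characters: "anji"
Concatenate remaining + first: "anji" + "hjom" = "anjihjom"

anjihjom


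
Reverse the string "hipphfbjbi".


Input: hipphfbjbi
Reading characters right to left:
  Position 9: 'i'
  Position 8: 'b'
  Position 7: 'j'
  Position 6: 'b'
  Position 5: 'f'
  Position 4: 'h'
  Position 3: 'p'
  Position 2: 'p'
  Position 1: 'i'
  Position 0: 'h'
Reversed: ibjbfhppih

ibjbfhppih


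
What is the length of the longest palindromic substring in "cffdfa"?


Input: "cffdfa"
Checking substrings for palindromes:
  [2:5] "fdf" (len 3) => palindrome
  [1:3] "ff" (len 2) => palindrome
Longest palindromic substring: "fdf" with length 3

3


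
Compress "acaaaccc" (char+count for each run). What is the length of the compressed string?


Input: acaaaccc
Runs:
  'a' x 1 => "a1"
  'c' x 1 => "c1"
  'a' x 3 => "a3"
  'c' x 3 => "c3"
Compressed: "a1c1a3c3"
Compressed length: 8

8


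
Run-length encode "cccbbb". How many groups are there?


Input: cccbbb
Scanning for consecutive runs:
  Group 1: 'c' x 3 (positions 0-2)
  Group 2: 'b' x 3 (positions 3-5)
Total groups: 2

2


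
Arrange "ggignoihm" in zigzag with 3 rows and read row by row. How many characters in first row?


Zigzag "ggignoihm" into 3 rows:
Placing characters:
  'g' => row 0
  'g' => row 1
  'i' => row 2
  'g' => row 1
  'n' => row 0
  'o' => row 1
  'i' => row 2
  'h' => row 1
  'm' => row 0
Rows:
  Row 0: "gnm"
  Row 1: "ggoh"
  Row 2: "ii"
First row length: 3

3


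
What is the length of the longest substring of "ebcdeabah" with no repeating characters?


Input: "ebcdeabah"
Sliding window (track last position of each char):
  Position 0 ('e'): window [0,0] length 1 -- new best
  Position 1 ('b'): window [0,1] length 2 -- new best
  Position 2 ('c'): window [0,2] length 3 -- new best
  Position 3 ('d'): window [0,3] length 4 -- new best
  Position 4 ('e'): repeat (last at 0), move window start to 1
  Position 4 ('e'): window [1,4] length 4
  Position 5 ('a'): window [1,5] length 5 -- new best
  Position 6 ('b'): repeat (last at 1), move window start to 2
  Position 6 ('b'): window [2,6] length 5
  Position 7 ('a'): repeat (last at 5), move window start to 6
  Position 7 ('a'): window [6,7] length 2
  Position 8 ('h'): window [6,8] length 3
Longest substring with no repeats: "bcdea" with length 5

5


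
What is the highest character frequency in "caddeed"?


Input: caddeed
Character counts:
  'a': 1
  'c': 1
  'd': 3
  'e': 2
Maximum frequency: 3

3


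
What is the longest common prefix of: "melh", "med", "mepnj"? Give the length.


Words: melh, med, mepnj
  Position 0: all 'm' => match
  Position 1: all 'e' => match
  Position 2: ('l', 'd', 'p') => mismatch, stop
LCP = "me" (length 2)

2


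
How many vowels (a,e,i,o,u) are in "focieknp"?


Input: focieknp
Checking each character:
  'f' at position 0: consonant
  'o' at position 1: vowel (running total: 1)
  'c' at position 2: consonant
  'i' at position 3: vowel (running total: 2)
  'e' at position 4: vowel (running total: 3)
  'k' at position 5: consonant
  'n' at position 6: consonant
  'p' at position 7: consonant
Total vowels: 3

3


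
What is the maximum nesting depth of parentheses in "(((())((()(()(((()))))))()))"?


Input: "(((())((()(()(((()))))))()))"
Tracking depth:
  Position 0 '(': depth becomes 1
  Position 1 '(': depth becomes 2
  Position 2 '(': depth becomes 3
  Position 3 '(': depth becomes 4
  Position 4 ')': depth becomes 3
  Position 5 ')': depth becomes 2
  Position 6 '(': depth becomes 3
  Position 7 '(': depth becomes 4
  Position 8 '(': depth becomes 5
  Position 9 ')': depth becomes 4
  Position 10 '(': depth becomes 5
  Position 11 '(': depth becomes 6
  Position 12 ')': depth becomes 5
  Position 13 '(': depth becomes 6
  Position 14 '(': depth becomes 7
  Position 15 '(': depth becomes 8
  Position 16 '(': depth becomes 9
  Position 17 ')': depth becomes 8
  Position 18 ')': depth becomes 7
  Position 19 ')': depth becomes 6
  Position 20 ')': depth becomes 5
  Position 21 ')': depth becomes 4
  Position 22 ')': depth becomes 3
  Position 23 ')': depth becomes 2
  Position 24 '(': depth becomes 3
  Position 25 ')': depth becomes 2
  Position 26 ')': depth becomes 1
  Position 27 ')': depth becomes 0
Maximum depth reached: 9

9


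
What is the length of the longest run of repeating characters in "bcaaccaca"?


Input: "bcaaccaca"
Scanning for longest run:
  Position 1 ('c'): new char, reset run to 1
  Position 2 ('a'): new char, reset run to 1
  Position 3 ('a'): continues run of 'a', length=2
  Position 4 ('c'): new char, reset run to 1
  Position 5 ('c'): continues run of 'c', length=2
  Position 6 ('a'): new char, reset run to 1
  Position 7 ('c'): new char, reset run to 1
  Position 8 ('a'): new char, reset run to 1
Longest run: 'a' with length 2

2


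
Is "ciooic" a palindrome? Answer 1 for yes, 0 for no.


Input: ciooic
Reversed: ciooic
  Compare pos 0 ('c') with pos 5 ('c'): match
  Compare pos 1 ('i') with pos 4 ('i'): match
  Compare pos 2 ('o') with pos 3 ('o'): match
Result: palindrome

1


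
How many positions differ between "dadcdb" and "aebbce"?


Comparing "dadcdb" and "aebbce" position by position:
  Position 0: 'd' vs 'a' => DIFFER
  Position 1: 'a' vs 'e' => DIFFER
  Position 2: 'd' vs 'b' => DIFFER
  Position 3: 'c' vs 'b' => DIFFER
  Position 4: 'd' vs 'c' => DIFFER
  Position 5: 'b' vs 'e' => DIFFER
Positions that differ: 6

6


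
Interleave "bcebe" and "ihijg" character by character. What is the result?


Interleaving "bcebe" and "ihijg":
  Position 0: 'b' from first, 'i' from second => "bi"
  Position 1: 'c' from first, 'h' from second => "ch"
  Position 2: 'e' from first, 'i' from second => "ei"
  Position 3: 'b' from first, 'j' from second => "bj"
  Position 4: 'e' from first, 'g' from second => "eg"
Result: bicheibjeg

bicheibjeg


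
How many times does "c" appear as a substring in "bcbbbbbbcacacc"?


Searching for "c" in "bcbbbbbbcacacc"
Scanning each position:
  Position 0: "b" => no
  Position 1: "c" => MATCH
  Position 2: "b" => no
  Position 3: "b" => no
  Position 4: "b" => no
  Position 5: "b" => no
  Position 6: "b" => no
  Position 7: "b" => no
  Position 8: "c" => MATCH
  Position 9: "a" => no
  Position 10: "c" => MATCH
  Position 11: "a" => no
  Position 12: "c" => MATCH
  Position 13: "c" => MATCH
Total occurrences: 5

5


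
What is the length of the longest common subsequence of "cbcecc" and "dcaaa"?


LCS of "cbcecc" and "dcaaa"
DP table:
           d    c    a    a    a
      0    0    0    0    0    0
  c   0    0    1    1    1    1
  b   0    0    1    1    1    1
  c   0    0    1    1    1    1
  e   0    0    1    1    1    1
  c   0    0    1    1    1    1
  c   0    0    1    1    1    1
LCS length = dp[6][5] = 1

1


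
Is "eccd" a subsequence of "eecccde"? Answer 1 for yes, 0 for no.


Check if "eccd" is a subsequence of "eecccde"
Greedy scan:
  Position 0 ('e'): matches sub[0] = 'e'
  Position 1 ('e'): no match needed
  Position 2 ('c'): matches sub[1] = 'c'
  Position 3 ('c'): matches sub[2] = 'c'
  Position 4 ('c'): no match needed
  Position 5 ('d'): matches sub[3] = 'd'
  Position 6 ('e'): no match needed
All 4 characters matched => is a subsequence

1


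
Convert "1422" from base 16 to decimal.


Input: "1422" in base 16
Positional expansion:
  Digit '1' (value 1) x 16^3 = 4096
  Digit '4' (value 4) x 16^2 = 1024
  Digit '2' (value 2) x 16^1 = 32
  Digit '2' (value 2) x 16^0 = 2
Sum = 5154

5154


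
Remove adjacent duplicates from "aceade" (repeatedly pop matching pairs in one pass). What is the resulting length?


Input: aceade
Stack-based adjacent duplicate removal:
  Read 'a': push. Stack: a
  Read 'c': push. Stack: ac
  Read 'e': push. Stack: ace
  Read 'a': push. Stack: acea
  Read 'd': push. Stack: acead
  Read 'e': push. Stack: aceade
Final stack: "aceade" (length 6)

6


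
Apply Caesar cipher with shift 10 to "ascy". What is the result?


Caesar cipher: shift "ascy" by 10
  'a' (pos 0) + 10 = pos 10 = 'k'
  's' (pos 18) + 10 = pos 2 = 'c'
  'c' (pos 2) + 10 = pos 12 = 'm'
  'y' (pos 24) + 10 = pos 8 = 'i'
Result: kcmi

kcmi


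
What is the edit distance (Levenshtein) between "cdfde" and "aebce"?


Computing edit distance: "cdfde" -> "aebce"
DP table:
           a    e    b    c    e
      0    1    2    3    4    5
  c   1    1    2    3    3    4
  d   2    2    2    3    4    4
  f   3    3    3    3    4    5
  d   4    4    4    4    4    5
  e   5    5    4    5    5    4
Edit distance = dp[5][5] = 4

4


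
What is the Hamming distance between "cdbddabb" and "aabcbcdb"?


Comparing "cdbddabb" and "aabcbcdb" position by position:
  Position 0: 'c' vs 'a' => differ
  Position 1: 'd' vs 'a' => differ
  Position 2: 'b' vs 'b' => same
  Position 3: 'd' vs 'c' => differ
  Position 4: 'd' vs 'b' => differ
  Position 5: 'a' vs 'c' => differ
  Position 6: 'b' vs 'd' => differ
  Position 7: 'b' vs 'b' => same
Total differences (Hamming distance): 6

6


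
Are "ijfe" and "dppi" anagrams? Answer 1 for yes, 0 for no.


Strings: "ijfe", "dppi"
Sorted first:  efij
Sorted second: dipp
Differ at position 0: 'e' vs 'd' => not anagrams

0


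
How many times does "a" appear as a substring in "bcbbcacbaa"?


Searching for "a" in "bcbbcacbaa"
Scanning each position:
  Position 0: "b" => no
  Position 1: "c" => no
  Position 2: "b" => no
  Position 3: "b" => no
  Position 4: "c" => no
  Position 5: "a" => MATCH
  Position 6: "c" => no
  Position 7: "b" => no
  Position 8: "a" => MATCH
  Position 9: "a" => MATCH
Total occurrences: 3

3


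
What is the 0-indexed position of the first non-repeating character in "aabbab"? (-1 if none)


Input: aabbab
Character frequencies:
  'a': 3
  'b': 3
Scanning left to right for freq == 1:
  Position 0 ('a'): freq=3, skip
  Position 1 ('a'): freq=3, skip
  Position 2 ('b'): freq=3, skip
  Position 3 ('b'): freq=3, skip
  Position 4 ('a'): freq=3, skip
  Position 5 ('b'): freq=3, skip
  No unique character found => answer = -1

-1


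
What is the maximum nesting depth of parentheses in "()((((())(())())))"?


Input: "()((((())(())())))"
Tracking depth:
  Position 0 '(': depth becomes 1
  Position 1 ')': depth becomes 0
  Position 2 '(': depth becomes 1
  Position 3 '(': depth becomes 2
  Position 4 '(': depth becomes 3
  Position 5 '(': depth becomes 4
  Position 6 '(': depth becomes 5
  Position 7 ')': depth becomes 4
  Position 8 ')': depth becomes 3
  Position 9 '(': depth becomes 4
  Position 10 '(': depth becomes 5
  Position 11 ')': depth becomes 4
  Position 12 ')': depth becomes 3
  Position 13 '(': depth becomes 4
  Position 14 ')': depth becomes 3
  Position 15 ')': depth becomes 2
  Position 16 ')': depth becomes 1
  Position 17 ')': depth becomes 0
Maximum depth reached: 5

5


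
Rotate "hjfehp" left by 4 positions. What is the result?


Input: "hjfehp", rotate left by 4
First 4 characters: "hjfe"
Remaining characters: "hp"
Concatenate remaining + first: "hp" + "hjfe" = "hphjfe"

hphjfe


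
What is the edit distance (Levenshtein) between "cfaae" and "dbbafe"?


Computing edit distance: "cfaae" -> "dbbafe"
DP table:
           d    b    b    a    f    e
      0    1    2    3    4    5    6
  c   1    1    2    3    4    5    6
  f   2    2    2    3    4    4    5
  a   3    3    3    3    3    4    5
  a   4    4    4    4    3    4    5
  e   5    5    5    5    4    4    4
Edit distance = dp[5][6] = 4

4


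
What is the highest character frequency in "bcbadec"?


Input: bcbadec
Character counts:
  'a': 1
  'b': 2
  'c': 2
  'd': 1
  'e': 1
Maximum frequency: 2

2


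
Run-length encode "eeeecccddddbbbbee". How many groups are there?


Input: eeeecccddddbbbbee
Scanning for consecutive runs:
  Group 1: 'e' x 4 (positions 0-3)
  Group 2: 'c' x 3 (positions 4-6)
  Group 3: 'd' x 4 (positions 7-10)
  Group 4: 'b' x 4 (positions 11-14)
  Group 5: 'e' x 2 (positions 15-16)
Total groups: 5

5


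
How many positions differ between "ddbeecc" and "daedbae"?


Comparing "ddbeecc" and "daedbae" position by position:
  Position 0: 'd' vs 'd' => same
  Position 1: 'd' vs 'a' => DIFFER
  Position 2: 'b' vs 'e' => DIFFER
  Position 3: 'e' vs 'd' => DIFFER
  Position 4: 'e' vs 'b' => DIFFER
  Position 5: 'c' vs 'a' => DIFFER
  Position 6: 'c' vs 'e' => DIFFER
Positions that differ: 6

6


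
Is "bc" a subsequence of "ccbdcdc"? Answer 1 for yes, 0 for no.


Check if "bc" is a subsequence of "ccbdcdc"
Greedy scan:
  Position 0 ('c'): no match needed
  Position 1 ('c'): no match needed
  Position 2 ('b'): matches sub[0] = 'b'
  Position 3 ('d'): no match needed
  Position 4 ('c'): matches sub[1] = 'c'
  Position 5 ('d'): no match needed
  Position 6 ('c'): no match needed
All 2 characters matched => is a subsequence

1


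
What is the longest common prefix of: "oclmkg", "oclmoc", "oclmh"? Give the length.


Words: oclmkg, oclmoc, oclmh
  Position 0: all 'o' => match
  Position 1: all 'c' => match
  Position 2: all 'l' => match
  Position 3: all 'm' => match
  Position 4: ('k', 'o', 'h') => mismatch, stop
LCP = "oclm" (length 4)

4


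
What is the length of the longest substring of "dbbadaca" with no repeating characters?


Input: "dbbadaca"
Sliding window (track last position of each char):
  Position 0 ('d'): window [0,0] length 1 -- new best
  Position 1 ('b'): window [0,1] length 2 -- new best
  Position 2 ('b'): repeat (last at 1), move window start to 2
  Position 2 ('b'): window [2,2] length 1
  Position 3 ('a'): window [2,3] length 2
  Position 4 ('d'): window [2,4] length 3 -- new best
  Position 5 ('a'): repeat (last at 3), move window start to 4
  Position 5 ('a'): window [4,5] length 2
  Position 6 ('c'): window [4,6] length 3
  Position 7 ('a'): repeat (last at 5), move window start to 6
  Position 7 ('a'): window [6,7] length 2
Longest substring with no repeats: "bad" with length 3

3


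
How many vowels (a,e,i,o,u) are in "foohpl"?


Input: foohpl
Checking each character:
  'f' at position 0: consonant
  'o' at position 1: vowel (running total: 1)
  'o' at position 2: vowel (running total: 2)
  'h' at position 3: consonant
  'p' at position 4: consonant
  'l' at position 5: consonant
Total vowels: 2

2


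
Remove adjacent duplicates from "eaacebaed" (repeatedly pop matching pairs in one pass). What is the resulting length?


Input: eaacebaed
Stack-based adjacent duplicate removal:
  Read 'e': push. Stack: e
  Read 'a': push. Stack: ea
  Read 'a': matches stack top 'a' => pop. Stack: e
  Read 'c': push. Stack: ec
  Read 'e': push. Stack: ece
  Read 'b': push. Stack: eceb
  Read 'a': push. Stack: eceba
  Read 'e': push. Stack: ecebae
  Read 'd': push. Stack: ecebaed
Final stack: "ecebaed" (length 7)

7


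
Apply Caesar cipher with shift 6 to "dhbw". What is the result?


Caesar cipher: shift "dhbw" by 6
  'd' (pos 3) + 6 = pos 9 = 'j'
  'h' (pos 7) + 6 = pos 13 = 'n'
  'b' (pos 1) + 6 = pos 7 = 'h'
  'w' (pos 22) + 6 = pos 2 = 'c'
Result: jnhc

jnhc


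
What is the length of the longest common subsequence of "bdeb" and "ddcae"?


LCS of "bdeb" and "ddcae"
DP table:
           d    d    c    a    e
      0    0    0    0    0    0
  b   0    0    0    0    0    0
  d   0    1    1    1    1    1
  e   0    1    1    1    1    2
  b   0    1    1    1    1    2
LCS length = dp[4][5] = 2

2


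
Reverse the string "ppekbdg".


Input: ppekbdg
Reading characters right to left:
  Position 6: 'g'
  Position 5: 'd'
  Position 4: 'b'
  Position 3: 'k'
  Position 2: 'e'
  Position 1: 'p'
  Position 0: 'p'
Reversed: gdbkepp

gdbkepp


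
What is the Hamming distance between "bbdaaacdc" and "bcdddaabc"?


Comparing "bbdaaacdc" and "bcdddaabc" position by position:
  Position 0: 'b' vs 'b' => same
  Position 1: 'b' vs 'c' => differ
  Position 2: 'd' vs 'd' => same
  Position 3: 'a' vs 'd' => differ
  Position 4: 'a' vs 'd' => differ
  Position 5: 'a' vs 'a' => same
  Position 6: 'c' vs 'a' => differ
  Position 7: 'd' vs 'b' => differ
  Position 8: 'c' vs 'c' => same
Total differences (Hamming distance): 5

5


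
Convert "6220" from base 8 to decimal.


Input: "6220" in base 8
Positional expansion:
  Digit '6' (value 6) x 8^3 = 3072
  Digit '2' (value 2) x 8^2 = 128
  Digit '2' (value 2) x 8^1 = 16
  Digit '0' (value 0) x 8^0 = 0
Sum = 3216

3216


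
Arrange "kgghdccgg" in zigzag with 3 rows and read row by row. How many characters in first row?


Zigzag "kgghdccgg" into 3 rows:
Placing characters:
  'k' => row 0
  'g' => row 1
  'g' => row 2
  'h' => row 1
  'd' => row 0
  'c' => row 1
  'c' => row 2
  'g' => row 1
  'g' => row 0
Rows:
  Row 0: "kdg"
  Row 1: "ghcg"
  Row 2: "gc"
First row length: 3

3


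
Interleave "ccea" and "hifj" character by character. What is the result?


Interleaving "ccea" and "hifj":
  Position 0: 'c' from first, 'h' from second => "ch"
  Position 1: 'c' from first, 'i' from second => "ci"
  Position 2: 'e' from first, 'f' from second => "ef"
  Position 3: 'a' from first, 'j' from second => "aj"
Result: chciefaj

chciefaj


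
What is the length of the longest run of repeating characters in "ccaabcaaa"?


Input: "ccaabcaaa"
Scanning for longest run:
  Position 1 ('c'): continues run of 'c', length=2
  Position 2 ('a'): new char, reset run to 1
  Position 3 ('a'): continues run of 'a', length=2
  Position 4 ('b'): new char, reset run to 1
  Position 5 ('c'): new char, reset run to 1
  Position 6 ('a'): new char, reset run to 1
  Position 7 ('a'): continues run of 'a', length=2
  Position 8 ('a'): continues run of 'a', length=3
Longest run: 'a' with length 3

3


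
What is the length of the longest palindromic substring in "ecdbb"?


Input: "ecdbb"
Checking substrings for palindromes:
  [3:5] "bb" (len 2) => palindrome
Longest palindromic substring: "bb" with length 2

2


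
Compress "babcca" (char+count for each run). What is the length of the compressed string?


Input: babcca
Runs:
  'b' x 1 => "b1"
  'a' x 1 => "a1"
  'b' x 1 => "b1"
  'c' x 2 => "c2"
  'a' x 1 => "a1"
Compressed: "b1a1b1c2a1"
Compressed length: 10

10
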